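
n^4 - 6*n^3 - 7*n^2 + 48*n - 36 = (n - 6)*(n - 2)*(n - 1)*(n + 3)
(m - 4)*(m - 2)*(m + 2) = m^3 - 4*m^2 - 4*m + 16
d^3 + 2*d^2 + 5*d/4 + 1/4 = (d + 1/2)^2*(d + 1)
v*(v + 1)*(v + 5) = v^3 + 6*v^2 + 5*v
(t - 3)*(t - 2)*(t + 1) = t^3 - 4*t^2 + t + 6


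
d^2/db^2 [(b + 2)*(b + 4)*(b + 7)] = 6*b + 26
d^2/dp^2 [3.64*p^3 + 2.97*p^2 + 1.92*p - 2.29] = 21.84*p + 5.94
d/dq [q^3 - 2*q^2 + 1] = q*(3*q - 4)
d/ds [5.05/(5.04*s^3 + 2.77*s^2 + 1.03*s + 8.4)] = (-76.356*s^2 - 27.977*s - 5.2015)/(5.04*s^3 + 2.77*s^2 + 1.03*s + 8.4)^2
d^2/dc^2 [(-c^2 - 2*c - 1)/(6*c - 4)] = -25/(27*c^3 - 54*c^2 + 36*c - 8)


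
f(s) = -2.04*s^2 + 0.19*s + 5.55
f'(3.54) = -14.25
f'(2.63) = -10.54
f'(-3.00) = 12.43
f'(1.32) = -5.20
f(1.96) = -1.91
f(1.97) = -1.99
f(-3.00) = -13.38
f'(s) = 0.19 - 4.08*s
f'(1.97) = -7.85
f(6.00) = -66.75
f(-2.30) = -5.68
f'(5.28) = -21.35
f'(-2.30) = 9.57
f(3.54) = -19.34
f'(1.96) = -7.81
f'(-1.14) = 4.84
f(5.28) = -50.32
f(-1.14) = 2.68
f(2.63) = -8.06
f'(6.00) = -24.29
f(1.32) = 2.25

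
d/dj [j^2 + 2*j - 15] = 2*j + 2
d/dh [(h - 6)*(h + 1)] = 2*h - 5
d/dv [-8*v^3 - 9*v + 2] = -24*v^2 - 9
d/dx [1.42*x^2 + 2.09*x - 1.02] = 2.84*x + 2.09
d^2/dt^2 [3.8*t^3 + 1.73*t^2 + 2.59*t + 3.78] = 22.8*t + 3.46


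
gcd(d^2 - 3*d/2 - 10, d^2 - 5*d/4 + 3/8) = 1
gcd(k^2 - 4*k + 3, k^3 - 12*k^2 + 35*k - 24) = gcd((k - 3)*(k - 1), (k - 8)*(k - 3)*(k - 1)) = k^2 - 4*k + 3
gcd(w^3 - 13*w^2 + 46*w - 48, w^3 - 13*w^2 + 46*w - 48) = w^3 - 13*w^2 + 46*w - 48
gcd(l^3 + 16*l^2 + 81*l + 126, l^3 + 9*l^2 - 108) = l + 6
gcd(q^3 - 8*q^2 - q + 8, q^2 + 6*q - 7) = q - 1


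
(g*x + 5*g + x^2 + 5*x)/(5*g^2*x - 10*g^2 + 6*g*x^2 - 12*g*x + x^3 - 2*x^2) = (x + 5)/(5*g*x - 10*g + x^2 - 2*x)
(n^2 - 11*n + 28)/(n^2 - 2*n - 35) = (n - 4)/(n + 5)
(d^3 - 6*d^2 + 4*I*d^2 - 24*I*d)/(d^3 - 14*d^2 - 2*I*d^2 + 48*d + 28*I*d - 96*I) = d*(d + 4*I)/(d^2 - 2*d*(4 + I) + 16*I)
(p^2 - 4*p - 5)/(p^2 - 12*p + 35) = (p + 1)/(p - 7)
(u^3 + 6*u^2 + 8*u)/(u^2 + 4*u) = u + 2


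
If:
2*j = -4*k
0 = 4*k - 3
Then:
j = -3/2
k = 3/4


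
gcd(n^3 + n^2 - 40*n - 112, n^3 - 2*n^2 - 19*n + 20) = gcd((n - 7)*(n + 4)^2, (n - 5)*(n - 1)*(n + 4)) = n + 4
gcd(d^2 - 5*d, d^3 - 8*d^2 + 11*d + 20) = d - 5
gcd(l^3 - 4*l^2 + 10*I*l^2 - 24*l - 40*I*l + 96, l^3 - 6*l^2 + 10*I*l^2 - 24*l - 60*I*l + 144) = l^2 + 10*I*l - 24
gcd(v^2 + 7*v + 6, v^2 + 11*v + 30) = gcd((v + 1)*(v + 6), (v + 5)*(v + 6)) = v + 6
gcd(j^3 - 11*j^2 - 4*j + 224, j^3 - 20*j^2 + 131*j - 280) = j^2 - 15*j + 56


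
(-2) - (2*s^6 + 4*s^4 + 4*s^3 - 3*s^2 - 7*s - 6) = -2*s^6 - 4*s^4 - 4*s^3 + 3*s^2 + 7*s + 4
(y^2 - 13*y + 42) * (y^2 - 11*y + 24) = y^4 - 24*y^3 + 209*y^2 - 774*y + 1008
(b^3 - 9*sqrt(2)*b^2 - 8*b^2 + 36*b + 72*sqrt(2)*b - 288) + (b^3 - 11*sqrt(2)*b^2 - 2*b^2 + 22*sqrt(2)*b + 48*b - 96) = 2*b^3 - 20*sqrt(2)*b^2 - 10*b^2 + 84*b + 94*sqrt(2)*b - 384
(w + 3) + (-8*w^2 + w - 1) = -8*w^2 + 2*w + 2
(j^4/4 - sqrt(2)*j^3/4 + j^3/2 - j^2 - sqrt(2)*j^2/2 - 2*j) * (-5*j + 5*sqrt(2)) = -5*j^5/4 - 5*j^4/2 + 5*sqrt(2)*j^4/2 + 5*j^3/2 + 5*sqrt(2)*j^3 - 5*sqrt(2)*j^2 + 5*j^2 - 10*sqrt(2)*j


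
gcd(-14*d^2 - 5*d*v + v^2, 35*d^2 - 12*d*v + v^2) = -7*d + v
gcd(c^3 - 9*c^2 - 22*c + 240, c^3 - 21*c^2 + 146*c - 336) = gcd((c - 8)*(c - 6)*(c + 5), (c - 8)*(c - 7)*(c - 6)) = c^2 - 14*c + 48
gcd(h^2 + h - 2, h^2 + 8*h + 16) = 1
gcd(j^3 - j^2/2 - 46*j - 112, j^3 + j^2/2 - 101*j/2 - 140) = j^2 - 9*j/2 - 28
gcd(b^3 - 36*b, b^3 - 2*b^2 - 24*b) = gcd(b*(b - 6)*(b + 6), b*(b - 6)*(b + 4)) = b^2 - 6*b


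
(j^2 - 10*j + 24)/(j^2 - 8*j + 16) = (j - 6)/(j - 4)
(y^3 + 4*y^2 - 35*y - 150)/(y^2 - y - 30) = y + 5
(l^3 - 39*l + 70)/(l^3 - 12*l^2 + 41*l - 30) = (l^2 + 5*l - 14)/(l^2 - 7*l + 6)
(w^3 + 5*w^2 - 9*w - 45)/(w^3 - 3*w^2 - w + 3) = (w^2 + 8*w + 15)/(w^2 - 1)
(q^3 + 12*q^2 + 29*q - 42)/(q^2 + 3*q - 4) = (q^2 + 13*q + 42)/(q + 4)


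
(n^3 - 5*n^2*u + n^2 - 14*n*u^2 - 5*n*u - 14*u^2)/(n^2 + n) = n - 5*u - 14*u^2/n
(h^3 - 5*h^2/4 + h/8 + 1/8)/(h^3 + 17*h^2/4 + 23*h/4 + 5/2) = (8*h^3 - 10*h^2 + h + 1)/(2*(4*h^3 + 17*h^2 + 23*h + 10))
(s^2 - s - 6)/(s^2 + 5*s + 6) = (s - 3)/(s + 3)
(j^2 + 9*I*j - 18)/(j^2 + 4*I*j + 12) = (j + 3*I)/(j - 2*I)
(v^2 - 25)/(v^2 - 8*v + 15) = (v + 5)/(v - 3)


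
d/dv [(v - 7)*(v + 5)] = 2*v - 2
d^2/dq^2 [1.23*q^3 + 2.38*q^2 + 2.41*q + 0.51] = 7.38*q + 4.76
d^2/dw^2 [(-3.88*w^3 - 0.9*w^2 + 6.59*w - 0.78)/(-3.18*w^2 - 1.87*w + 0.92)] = (-1.70530256582424e-13*w^5 - 1.70530256582424e-13*w^4 - 94.146712*w^3 + 23.07336*w^2 - 68.143944*w - 11.132252)/(32.157432*w^6 + 56.730564*w^5 + 5.450202*w^4 - 26.286029*w^3 - 1.576788*w^2 + 4.748304*w - 0.778688)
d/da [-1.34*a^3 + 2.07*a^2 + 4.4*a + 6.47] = -4.02*a^2 + 4.14*a + 4.4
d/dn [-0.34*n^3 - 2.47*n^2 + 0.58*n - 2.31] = -1.02*n^2 - 4.94*n + 0.58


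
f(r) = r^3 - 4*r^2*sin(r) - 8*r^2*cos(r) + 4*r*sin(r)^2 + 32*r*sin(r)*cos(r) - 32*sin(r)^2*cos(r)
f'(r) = 8*r^2*sin(r) - 4*r^2*cos(r) + 3*r^2 - 32*r*sin(r)^2 + 8*r*sin(r)*cos(r) - 8*r*sin(r) + 32*r*cos(r)^2 - 16*r*cos(r) + 32*sin(r)^3 + 4*sin(r)^2 - 64*sin(r)*cos(r)^2 + 32*sin(r)*cos(r)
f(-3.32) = 61.49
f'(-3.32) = -66.65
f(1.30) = -0.33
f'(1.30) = 3.91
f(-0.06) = -0.03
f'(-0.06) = 0.96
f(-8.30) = -204.60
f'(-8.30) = -144.99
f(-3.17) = 50.26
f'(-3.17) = -80.65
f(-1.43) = -0.77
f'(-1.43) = -4.12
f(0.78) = -1.93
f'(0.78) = 0.01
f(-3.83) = 61.09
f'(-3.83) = 97.29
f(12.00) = 897.12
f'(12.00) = -657.11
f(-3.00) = 36.34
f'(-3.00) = -80.64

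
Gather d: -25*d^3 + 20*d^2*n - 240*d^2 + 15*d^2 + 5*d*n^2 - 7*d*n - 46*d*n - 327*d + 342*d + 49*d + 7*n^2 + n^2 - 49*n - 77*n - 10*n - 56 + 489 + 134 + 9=-25*d^3 + d^2*(20*n - 225) + d*(5*n^2 - 53*n + 64) + 8*n^2 - 136*n + 576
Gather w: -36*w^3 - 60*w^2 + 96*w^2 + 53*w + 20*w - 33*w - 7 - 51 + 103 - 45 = -36*w^3 + 36*w^2 + 40*w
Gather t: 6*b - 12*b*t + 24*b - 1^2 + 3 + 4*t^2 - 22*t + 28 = 30*b + 4*t^2 + t*(-12*b - 22) + 30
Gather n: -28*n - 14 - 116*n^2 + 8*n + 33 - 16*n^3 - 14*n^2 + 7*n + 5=-16*n^3 - 130*n^2 - 13*n + 24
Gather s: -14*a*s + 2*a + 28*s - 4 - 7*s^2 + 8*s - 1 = 2*a - 7*s^2 + s*(36 - 14*a) - 5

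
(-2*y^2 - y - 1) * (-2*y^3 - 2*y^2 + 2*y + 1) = 4*y^5 + 6*y^4 - 2*y^2 - 3*y - 1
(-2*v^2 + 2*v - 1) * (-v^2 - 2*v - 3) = 2*v^4 + 2*v^3 + 3*v^2 - 4*v + 3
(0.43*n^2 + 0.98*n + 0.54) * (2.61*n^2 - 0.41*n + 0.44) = 1.1223*n^4 + 2.3815*n^3 + 1.1968*n^2 + 0.2098*n + 0.2376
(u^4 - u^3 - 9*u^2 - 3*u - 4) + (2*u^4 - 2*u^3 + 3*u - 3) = 3*u^4 - 3*u^3 - 9*u^2 - 7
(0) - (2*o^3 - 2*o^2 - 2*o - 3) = -2*o^3 + 2*o^2 + 2*o + 3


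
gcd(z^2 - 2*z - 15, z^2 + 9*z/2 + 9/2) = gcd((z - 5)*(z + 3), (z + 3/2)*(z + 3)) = z + 3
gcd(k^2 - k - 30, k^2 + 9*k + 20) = k + 5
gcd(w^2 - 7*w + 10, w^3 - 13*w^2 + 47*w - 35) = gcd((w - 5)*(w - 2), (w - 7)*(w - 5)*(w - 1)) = w - 5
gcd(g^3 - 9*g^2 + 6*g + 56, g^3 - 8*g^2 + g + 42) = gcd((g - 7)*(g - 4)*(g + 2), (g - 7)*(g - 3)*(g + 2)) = g^2 - 5*g - 14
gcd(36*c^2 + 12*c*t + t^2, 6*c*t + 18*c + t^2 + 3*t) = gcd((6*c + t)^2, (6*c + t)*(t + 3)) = 6*c + t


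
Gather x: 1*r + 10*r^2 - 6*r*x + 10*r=10*r^2 - 6*r*x + 11*r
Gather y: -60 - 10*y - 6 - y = -11*y - 66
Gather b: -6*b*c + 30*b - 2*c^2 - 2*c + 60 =b*(30 - 6*c) - 2*c^2 - 2*c + 60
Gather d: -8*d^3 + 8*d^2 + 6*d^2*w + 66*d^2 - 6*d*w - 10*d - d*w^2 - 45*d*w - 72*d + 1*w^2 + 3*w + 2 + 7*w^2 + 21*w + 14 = -8*d^3 + d^2*(6*w + 74) + d*(-w^2 - 51*w - 82) + 8*w^2 + 24*w + 16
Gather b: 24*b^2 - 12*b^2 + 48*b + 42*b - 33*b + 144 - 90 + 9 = 12*b^2 + 57*b + 63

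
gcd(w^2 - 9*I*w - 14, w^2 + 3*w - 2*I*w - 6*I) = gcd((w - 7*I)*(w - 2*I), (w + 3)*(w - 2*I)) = w - 2*I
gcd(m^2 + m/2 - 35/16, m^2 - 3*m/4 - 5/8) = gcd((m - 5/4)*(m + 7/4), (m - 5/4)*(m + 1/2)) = m - 5/4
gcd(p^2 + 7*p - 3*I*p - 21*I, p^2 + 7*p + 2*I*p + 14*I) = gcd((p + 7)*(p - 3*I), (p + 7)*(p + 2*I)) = p + 7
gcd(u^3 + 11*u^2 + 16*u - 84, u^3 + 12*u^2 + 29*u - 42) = u^2 + 13*u + 42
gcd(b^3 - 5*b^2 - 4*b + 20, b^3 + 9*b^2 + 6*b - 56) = b - 2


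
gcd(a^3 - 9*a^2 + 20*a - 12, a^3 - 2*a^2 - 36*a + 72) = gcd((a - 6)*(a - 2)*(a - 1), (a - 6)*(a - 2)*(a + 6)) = a^2 - 8*a + 12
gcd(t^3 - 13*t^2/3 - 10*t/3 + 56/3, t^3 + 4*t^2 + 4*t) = t + 2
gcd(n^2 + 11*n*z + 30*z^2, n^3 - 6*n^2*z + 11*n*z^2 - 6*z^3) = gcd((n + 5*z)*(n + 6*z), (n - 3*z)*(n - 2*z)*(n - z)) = 1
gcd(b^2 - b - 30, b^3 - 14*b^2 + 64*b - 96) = b - 6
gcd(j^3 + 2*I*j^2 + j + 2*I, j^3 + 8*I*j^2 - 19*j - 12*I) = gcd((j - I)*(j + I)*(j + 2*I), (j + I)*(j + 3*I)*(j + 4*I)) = j + I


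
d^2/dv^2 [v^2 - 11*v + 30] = 2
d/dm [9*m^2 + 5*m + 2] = 18*m + 5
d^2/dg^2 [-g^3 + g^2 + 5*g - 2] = 2 - 6*g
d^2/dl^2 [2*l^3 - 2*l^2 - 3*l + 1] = 12*l - 4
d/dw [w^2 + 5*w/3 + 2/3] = 2*w + 5/3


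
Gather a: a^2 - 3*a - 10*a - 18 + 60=a^2 - 13*a + 42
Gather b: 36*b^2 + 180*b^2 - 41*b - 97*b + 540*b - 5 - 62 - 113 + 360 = 216*b^2 + 402*b + 180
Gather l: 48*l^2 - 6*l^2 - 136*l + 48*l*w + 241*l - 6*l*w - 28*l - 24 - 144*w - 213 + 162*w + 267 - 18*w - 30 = 42*l^2 + l*(42*w + 77)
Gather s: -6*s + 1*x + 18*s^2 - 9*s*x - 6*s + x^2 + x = 18*s^2 + s*(-9*x - 12) + x^2 + 2*x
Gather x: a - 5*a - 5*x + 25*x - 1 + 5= -4*a + 20*x + 4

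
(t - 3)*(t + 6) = t^2 + 3*t - 18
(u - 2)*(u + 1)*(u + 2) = u^3 + u^2 - 4*u - 4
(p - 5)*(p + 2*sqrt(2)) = p^2 - 5*p + 2*sqrt(2)*p - 10*sqrt(2)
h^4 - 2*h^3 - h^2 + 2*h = h*(h - 2)*(h - 1)*(h + 1)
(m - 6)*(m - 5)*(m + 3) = m^3 - 8*m^2 - 3*m + 90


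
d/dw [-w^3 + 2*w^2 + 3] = w*(4 - 3*w)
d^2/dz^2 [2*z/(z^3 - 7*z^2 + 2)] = 4*z*(z^2*(3*z - 14)^2 + 3*(7 - 2*z)*(z^3 - 7*z^2 + 2))/(z^3 - 7*z^2 + 2)^3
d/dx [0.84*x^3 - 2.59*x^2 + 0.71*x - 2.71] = 2.52*x^2 - 5.18*x + 0.71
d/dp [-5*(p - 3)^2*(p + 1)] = 5*(1 - 3*p)*(p - 3)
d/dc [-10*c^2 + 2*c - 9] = 2 - 20*c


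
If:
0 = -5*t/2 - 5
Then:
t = -2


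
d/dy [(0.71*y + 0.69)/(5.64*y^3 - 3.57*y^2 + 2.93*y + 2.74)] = (-8.0088*y^3 - 9.1401*y^2 + 4.9266*y - 0.0763)/(31.8096*y^6 - 40.2696*y^5 + 45.7953*y^4 + 9.987*y^3 - 10.9787*y^2 + 16.0564*y + 7.5076)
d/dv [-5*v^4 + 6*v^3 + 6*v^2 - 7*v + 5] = -20*v^3 + 18*v^2 + 12*v - 7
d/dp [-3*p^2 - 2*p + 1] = -6*p - 2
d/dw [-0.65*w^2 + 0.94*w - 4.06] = 0.94 - 1.3*w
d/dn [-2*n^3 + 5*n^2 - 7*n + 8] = -6*n^2 + 10*n - 7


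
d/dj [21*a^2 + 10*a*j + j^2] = 10*a + 2*j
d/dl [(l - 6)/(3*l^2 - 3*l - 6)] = (l^2 - l - (l - 6)*(2*l - 1) - 2)/(3*(-l^2 + l + 2)^2)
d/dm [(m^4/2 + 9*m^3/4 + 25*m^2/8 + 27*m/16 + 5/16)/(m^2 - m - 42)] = (16*m^5 + 12*m^4 - 1416*m^3 - 4613*m^2 - 4210*m - 1129)/(16*(m^4 - 2*m^3 - 83*m^2 + 84*m + 1764))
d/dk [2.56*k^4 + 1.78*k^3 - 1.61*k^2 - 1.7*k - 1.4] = 10.24*k^3 + 5.34*k^2 - 3.22*k - 1.7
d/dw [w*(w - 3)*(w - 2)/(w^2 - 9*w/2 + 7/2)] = 4*(w^4 - 9*w^3 + 27*w^2 - 35*w + 21)/(4*w^4 - 36*w^3 + 109*w^2 - 126*w + 49)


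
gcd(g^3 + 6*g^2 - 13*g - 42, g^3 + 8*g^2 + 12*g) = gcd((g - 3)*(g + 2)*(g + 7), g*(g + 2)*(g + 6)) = g + 2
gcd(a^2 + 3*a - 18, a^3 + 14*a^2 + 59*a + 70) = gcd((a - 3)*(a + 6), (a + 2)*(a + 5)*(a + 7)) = 1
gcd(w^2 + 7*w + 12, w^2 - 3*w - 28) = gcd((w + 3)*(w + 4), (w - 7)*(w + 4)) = w + 4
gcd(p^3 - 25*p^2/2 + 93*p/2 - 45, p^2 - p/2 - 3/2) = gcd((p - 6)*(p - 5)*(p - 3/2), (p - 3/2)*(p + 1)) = p - 3/2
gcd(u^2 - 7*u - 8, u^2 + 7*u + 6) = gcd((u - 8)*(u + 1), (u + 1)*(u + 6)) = u + 1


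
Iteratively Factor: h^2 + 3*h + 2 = (h + 1)*(h + 2)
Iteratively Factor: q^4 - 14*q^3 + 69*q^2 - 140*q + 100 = (q - 5)*(q^3 - 9*q^2 + 24*q - 20) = (q - 5)*(q - 2)*(q^2 - 7*q + 10) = (q - 5)*(q - 2)^2*(q - 5)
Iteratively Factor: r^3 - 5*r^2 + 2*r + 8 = (r + 1)*(r^2 - 6*r + 8) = (r - 4)*(r + 1)*(r - 2)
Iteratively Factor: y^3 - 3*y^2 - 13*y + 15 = (y - 5)*(y^2 + 2*y - 3) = (y - 5)*(y - 1)*(y + 3)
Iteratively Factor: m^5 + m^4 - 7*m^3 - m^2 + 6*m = (m + 1)*(m^4 - 7*m^2 + 6*m) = (m + 1)*(m + 3)*(m^3 - 3*m^2 + 2*m) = (m - 2)*(m + 1)*(m + 3)*(m^2 - m) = m*(m - 2)*(m + 1)*(m + 3)*(m - 1)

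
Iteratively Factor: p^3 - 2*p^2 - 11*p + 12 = (p - 1)*(p^2 - p - 12) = (p - 4)*(p - 1)*(p + 3)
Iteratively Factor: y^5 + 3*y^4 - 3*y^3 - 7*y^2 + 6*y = (y - 1)*(y^4 + 4*y^3 + y^2 - 6*y) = (y - 1)^2*(y^3 + 5*y^2 + 6*y) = (y - 1)^2*(y + 3)*(y^2 + 2*y) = (y - 1)^2*(y + 2)*(y + 3)*(y)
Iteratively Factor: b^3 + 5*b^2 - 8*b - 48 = (b - 3)*(b^2 + 8*b + 16) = (b - 3)*(b + 4)*(b + 4)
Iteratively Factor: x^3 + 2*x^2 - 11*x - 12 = (x + 1)*(x^2 + x - 12) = (x - 3)*(x + 1)*(x + 4)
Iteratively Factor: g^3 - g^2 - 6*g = (g + 2)*(g^2 - 3*g) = (g - 3)*(g + 2)*(g)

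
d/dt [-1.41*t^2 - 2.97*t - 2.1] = -2.82*t - 2.97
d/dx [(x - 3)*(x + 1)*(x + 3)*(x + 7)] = 4*x^3 + 24*x^2 - 4*x - 72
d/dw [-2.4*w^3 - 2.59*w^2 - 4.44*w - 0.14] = -7.2*w^2 - 5.18*w - 4.44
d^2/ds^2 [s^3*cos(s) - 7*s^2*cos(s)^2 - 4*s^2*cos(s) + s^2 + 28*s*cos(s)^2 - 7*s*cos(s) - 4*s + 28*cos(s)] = -s^3*cos(s) - 6*s^2*sin(s) + 4*s^2*cos(s) + 14*s^2*cos(2*s) + 16*s*sin(s) + 28*s*sin(2*s) + 13*s*cos(s) - 56*s*cos(2*s) + 14*sin(s) - 56*sin(2*s) - 36*cos(s) - 7*cos(2*s) - 5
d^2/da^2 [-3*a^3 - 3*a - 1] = -18*a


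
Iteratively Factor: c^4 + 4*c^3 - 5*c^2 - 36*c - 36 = (c + 2)*(c^3 + 2*c^2 - 9*c - 18) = (c + 2)^2*(c^2 - 9) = (c + 2)^2*(c + 3)*(c - 3)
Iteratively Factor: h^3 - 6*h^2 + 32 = (h - 4)*(h^2 - 2*h - 8) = (h - 4)^2*(h + 2)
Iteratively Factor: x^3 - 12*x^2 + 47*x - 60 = (x - 3)*(x^2 - 9*x + 20) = (x - 5)*(x - 3)*(x - 4)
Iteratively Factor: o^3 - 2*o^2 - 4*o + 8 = (o - 2)*(o^2 - 4) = (o - 2)*(o + 2)*(o - 2)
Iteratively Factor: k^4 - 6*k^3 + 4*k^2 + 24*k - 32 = (k - 4)*(k^3 - 2*k^2 - 4*k + 8) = (k - 4)*(k + 2)*(k^2 - 4*k + 4) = (k - 4)*(k - 2)*(k + 2)*(k - 2)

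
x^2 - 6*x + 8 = (x - 4)*(x - 2)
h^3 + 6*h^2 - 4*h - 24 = (h - 2)*(h + 2)*(h + 6)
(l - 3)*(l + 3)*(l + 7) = l^3 + 7*l^2 - 9*l - 63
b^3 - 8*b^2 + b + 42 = (b - 7)*(b - 3)*(b + 2)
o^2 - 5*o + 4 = (o - 4)*(o - 1)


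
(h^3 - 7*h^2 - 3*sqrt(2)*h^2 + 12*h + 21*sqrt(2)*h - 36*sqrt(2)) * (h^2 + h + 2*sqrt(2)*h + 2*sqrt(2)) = h^5 - 6*h^4 - sqrt(2)*h^4 - 7*h^3 + 6*sqrt(2)*h^3 - 5*sqrt(2)*h^2 + 84*h^2 - 60*h - 12*sqrt(2)*h - 144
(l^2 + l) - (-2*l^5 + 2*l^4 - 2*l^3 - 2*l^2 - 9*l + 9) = 2*l^5 - 2*l^4 + 2*l^3 + 3*l^2 + 10*l - 9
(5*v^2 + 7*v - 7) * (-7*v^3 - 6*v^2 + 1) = -35*v^5 - 79*v^4 + 7*v^3 + 47*v^2 + 7*v - 7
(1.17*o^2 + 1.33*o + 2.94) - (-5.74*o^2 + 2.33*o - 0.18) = 6.91*o^2 - 1.0*o + 3.12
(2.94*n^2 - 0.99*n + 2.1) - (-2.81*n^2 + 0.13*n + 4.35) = 5.75*n^2 - 1.12*n - 2.25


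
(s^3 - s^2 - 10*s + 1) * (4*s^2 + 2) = 4*s^5 - 4*s^4 - 38*s^3 + 2*s^2 - 20*s + 2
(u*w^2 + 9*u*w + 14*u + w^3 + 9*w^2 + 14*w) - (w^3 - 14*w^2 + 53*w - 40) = u*w^2 + 9*u*w + 14*u + 23*w^2 - 39*w + 40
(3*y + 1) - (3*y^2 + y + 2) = -3*y^2 + 2*y - 1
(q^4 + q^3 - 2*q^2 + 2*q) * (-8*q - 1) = -8*q^5 - 9*q^4 + 15*q^3 - 14*q^2 - 2*q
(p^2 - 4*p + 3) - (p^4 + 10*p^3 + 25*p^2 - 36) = -p^4 - 10*p^3 - 24*p^2 - 4*p + 39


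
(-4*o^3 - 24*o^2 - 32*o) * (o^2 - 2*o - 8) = -4*o^5 - 16*o^4 + 48*o^3 + 256*o^2 + 256*o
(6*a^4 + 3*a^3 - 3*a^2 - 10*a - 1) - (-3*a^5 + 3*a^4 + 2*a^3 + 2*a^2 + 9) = 3*a^5 + 3*a^4 + a^3 - 5*a^2 - 10*a - 10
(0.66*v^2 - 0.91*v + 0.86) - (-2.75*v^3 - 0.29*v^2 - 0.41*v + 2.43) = 2.75*v^3 + 0.95*v^2 - 0.5*v - 1.57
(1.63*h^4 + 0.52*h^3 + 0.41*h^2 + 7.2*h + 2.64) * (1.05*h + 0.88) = 1.7115*h^5 + 1.9804*h^4 + 0.8881*h^3 + 7.9208*h^2 + 9.108*h + 2.3232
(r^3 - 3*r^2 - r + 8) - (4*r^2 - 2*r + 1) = r^3 - 7*r^2 + r + 7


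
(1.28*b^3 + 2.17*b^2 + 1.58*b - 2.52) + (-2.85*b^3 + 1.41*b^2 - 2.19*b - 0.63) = -1.57*b^3 + 3.58*b^2 - 0.61*b - 3.15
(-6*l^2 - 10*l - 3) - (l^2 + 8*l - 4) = -7*l^2 - 18*l + 1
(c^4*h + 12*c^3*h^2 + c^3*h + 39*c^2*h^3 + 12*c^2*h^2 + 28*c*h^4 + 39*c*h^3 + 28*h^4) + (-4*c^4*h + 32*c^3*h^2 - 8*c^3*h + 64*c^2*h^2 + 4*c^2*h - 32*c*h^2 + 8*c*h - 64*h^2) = -3*c^4*h + 44*c^3*h^2 - 7*c^3*h + 39*c^2*h^3 + 76*c^2*h^2 + 4*c^2*h + 28*c*h^4 + 39*c*h^3 - 32*c*h^2 + 8*c*h + 28*h^4 - 64*h^2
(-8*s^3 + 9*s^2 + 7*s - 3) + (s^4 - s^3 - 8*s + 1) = s^4 - 9*s^3 + 9*s^2 - s - 2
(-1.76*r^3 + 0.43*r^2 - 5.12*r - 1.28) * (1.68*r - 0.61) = -2.9568*r^4 + 1.796*r^3 - 8.8639*r^2 + 0.9728*r + 0.7808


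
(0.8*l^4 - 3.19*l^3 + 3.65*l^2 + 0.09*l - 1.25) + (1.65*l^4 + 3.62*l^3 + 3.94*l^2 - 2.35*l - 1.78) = 2.45*l^4 + 0.43*l^3 + 7.59*l^2 - 2.26*l - 3.03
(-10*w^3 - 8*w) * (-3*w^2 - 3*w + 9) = 30*w^5 + 30*w^4 - 66*w^3 + 24*w^2 - 72*w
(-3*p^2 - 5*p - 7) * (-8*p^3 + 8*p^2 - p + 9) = 24*p^5 + 16*p^4 + 19*p^3 - 78*p^2 - 38*p - 63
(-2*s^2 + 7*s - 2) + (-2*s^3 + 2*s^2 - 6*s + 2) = -2*s^3 + s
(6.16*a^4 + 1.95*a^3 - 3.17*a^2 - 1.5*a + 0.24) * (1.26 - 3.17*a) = -19.5272*a^5 + 1.5801*a^4 + 12.5059*a^3 + 0.7608*a^2 - 2.6508*a + 0.3024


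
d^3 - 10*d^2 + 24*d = d*(d - 6)*(d - 4)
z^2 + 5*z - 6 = (z - 1)*(z + 6)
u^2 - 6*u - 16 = (u - 8)*(u + 2)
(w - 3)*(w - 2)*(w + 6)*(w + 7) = w^4 + 8*w^3 - 17*w^2 - 132*w + 252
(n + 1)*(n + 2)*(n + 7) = n^3 + 10*n^2 + 23*n + 14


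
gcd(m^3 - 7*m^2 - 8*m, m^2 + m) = m^2 + m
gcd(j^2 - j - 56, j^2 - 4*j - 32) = j - 8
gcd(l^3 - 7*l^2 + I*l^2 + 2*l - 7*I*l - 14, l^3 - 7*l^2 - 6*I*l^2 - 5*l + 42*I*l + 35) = l^2 + l*(-7 - I) + 7*I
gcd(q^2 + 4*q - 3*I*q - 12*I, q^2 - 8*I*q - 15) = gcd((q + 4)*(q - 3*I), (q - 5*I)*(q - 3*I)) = q - 3*I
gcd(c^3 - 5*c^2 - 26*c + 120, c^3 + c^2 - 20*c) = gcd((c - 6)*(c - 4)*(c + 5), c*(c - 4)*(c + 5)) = c^2 + c - 20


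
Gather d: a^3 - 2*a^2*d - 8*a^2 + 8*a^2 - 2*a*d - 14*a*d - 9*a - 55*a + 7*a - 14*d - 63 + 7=a^3 - 57*a + d*(-2*a^2 - 16*a - 14) - 56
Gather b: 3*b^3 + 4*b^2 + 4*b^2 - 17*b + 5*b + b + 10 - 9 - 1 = 3*b^3 + 8*b^2 - 11*b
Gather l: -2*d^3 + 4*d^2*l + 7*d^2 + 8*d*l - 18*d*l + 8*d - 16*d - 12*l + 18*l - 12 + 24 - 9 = -2*d^3 + 7*d^2 - 8*d + l*(4*d^2 - 10*d + 6) + 3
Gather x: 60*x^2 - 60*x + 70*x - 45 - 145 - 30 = 60*x^2 + 10*x - 220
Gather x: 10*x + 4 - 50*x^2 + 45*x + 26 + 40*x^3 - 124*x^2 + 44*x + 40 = 40*x^3 - 174*x^2 + 99*x + 70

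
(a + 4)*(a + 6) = a^2 + 10*a + 24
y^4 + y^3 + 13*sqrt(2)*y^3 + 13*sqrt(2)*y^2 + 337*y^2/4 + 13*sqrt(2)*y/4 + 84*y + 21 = (y + 1/2)^2*(y + 6*sqrt(2))*(y + 7*sqrt(2))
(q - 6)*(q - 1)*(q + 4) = q^3 - 3*q^2 - 22*q + 24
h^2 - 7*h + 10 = (h - 5)*(h - 2)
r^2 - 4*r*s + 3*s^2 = (r - 3*s)*(r - s)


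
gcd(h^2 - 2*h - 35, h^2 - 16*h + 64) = 1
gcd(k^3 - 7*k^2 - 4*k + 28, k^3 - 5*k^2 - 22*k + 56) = k^2 - 9*k + 14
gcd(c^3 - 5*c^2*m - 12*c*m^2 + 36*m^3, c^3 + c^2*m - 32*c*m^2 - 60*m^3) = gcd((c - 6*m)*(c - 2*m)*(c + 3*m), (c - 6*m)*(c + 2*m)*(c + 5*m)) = c - 6*m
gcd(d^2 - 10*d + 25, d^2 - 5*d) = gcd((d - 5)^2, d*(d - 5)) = d - 5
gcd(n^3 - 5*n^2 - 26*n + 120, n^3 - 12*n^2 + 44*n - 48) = n^2 - 10*n + 24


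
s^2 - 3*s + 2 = (s - 2)*(s - 1)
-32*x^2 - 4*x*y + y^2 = (-8*x + y)*(4*x + y)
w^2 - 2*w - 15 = (w - 5)*(w + 3)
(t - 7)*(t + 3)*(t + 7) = t^3 + 3*t^2 - 49*t - 147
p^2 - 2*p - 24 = (p - 6)*(p + 4)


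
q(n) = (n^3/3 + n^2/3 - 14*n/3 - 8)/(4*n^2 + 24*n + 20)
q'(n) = (-8*n - 24)*(n^3/3 + n^2/3 - 14*n/3 - 8)/(4*n^2 + 24*n + 20)^2 + (n^2 + 2*n/3 - 14/3)/(4*n^2 + 24*n + 20) = (n^4 + 12*n^3 + 35*n^2 + 58*n + 74)/(12*(n^4 + 12*n^3 + 46*n^2 + 60*n + 25))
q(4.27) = 0.02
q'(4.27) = 0.08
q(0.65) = -0.29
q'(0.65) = 0.12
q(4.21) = 0.02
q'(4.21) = 0.08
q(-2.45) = -0.04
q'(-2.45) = 0.01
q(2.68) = -0.10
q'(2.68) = 0.08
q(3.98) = -0.00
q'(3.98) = 0.08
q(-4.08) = 0.53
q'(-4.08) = -1.22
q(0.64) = -0.29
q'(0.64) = 0.13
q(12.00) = 0.63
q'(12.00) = 0.08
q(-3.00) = 0.00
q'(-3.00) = -0.15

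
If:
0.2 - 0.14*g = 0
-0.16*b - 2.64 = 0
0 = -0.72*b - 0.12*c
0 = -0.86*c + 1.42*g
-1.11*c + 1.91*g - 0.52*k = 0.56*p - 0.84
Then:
No Solution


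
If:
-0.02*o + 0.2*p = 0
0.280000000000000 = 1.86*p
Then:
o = 1.51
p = 0.15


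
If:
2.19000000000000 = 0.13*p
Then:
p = 16.85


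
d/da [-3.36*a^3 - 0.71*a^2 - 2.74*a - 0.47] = -10.08*a^2 - 1.42*a - 2.74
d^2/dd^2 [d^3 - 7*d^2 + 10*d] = 6*d - 14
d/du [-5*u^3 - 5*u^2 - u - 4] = -15*u^2 - 10*u - 1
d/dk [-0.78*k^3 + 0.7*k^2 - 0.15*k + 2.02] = -2.34*k^2 + 1.4*k - 0.15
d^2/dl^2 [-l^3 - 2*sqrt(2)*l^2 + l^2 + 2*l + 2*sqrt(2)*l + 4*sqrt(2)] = -6*l - 4*sqrt(2) + 2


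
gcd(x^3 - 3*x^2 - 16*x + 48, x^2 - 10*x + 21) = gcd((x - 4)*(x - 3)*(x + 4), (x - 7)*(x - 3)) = x - 3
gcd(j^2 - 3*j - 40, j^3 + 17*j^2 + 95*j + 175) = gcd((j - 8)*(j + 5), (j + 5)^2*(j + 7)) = j + 5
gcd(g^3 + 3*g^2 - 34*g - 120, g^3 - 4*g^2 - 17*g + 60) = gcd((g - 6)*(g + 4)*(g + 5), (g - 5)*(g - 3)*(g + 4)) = g + 4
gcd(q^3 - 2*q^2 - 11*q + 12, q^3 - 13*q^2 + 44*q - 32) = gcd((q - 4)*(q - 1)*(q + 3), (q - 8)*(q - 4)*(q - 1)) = q^2 - 5*q + 4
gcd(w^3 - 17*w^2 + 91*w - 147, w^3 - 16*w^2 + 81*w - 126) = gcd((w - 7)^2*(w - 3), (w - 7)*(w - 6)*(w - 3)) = w^2 - 10*w + 21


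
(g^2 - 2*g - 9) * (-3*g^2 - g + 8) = -3*g^4 + 5*g^3 + 37*g^2 - 7*g - 72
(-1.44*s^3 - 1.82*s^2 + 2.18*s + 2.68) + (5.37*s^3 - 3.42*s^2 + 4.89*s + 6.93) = 3.93*s^3 - 5.24*s^2 + 7.07*s + 9.61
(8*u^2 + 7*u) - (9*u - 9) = 8*u^2 - 2*u + 9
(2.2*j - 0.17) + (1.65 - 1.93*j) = 0.27*j + 1.48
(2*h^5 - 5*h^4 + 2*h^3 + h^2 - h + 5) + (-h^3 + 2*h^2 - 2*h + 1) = 2*h^5 - 5*h^4 + h^3 + 3*h^2 - 3*h + 6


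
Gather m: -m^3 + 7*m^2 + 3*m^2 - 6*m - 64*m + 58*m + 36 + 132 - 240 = -m^3 + 10*m^2 - 12*m - 72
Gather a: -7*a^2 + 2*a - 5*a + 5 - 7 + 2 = -7*a^2 - 3*a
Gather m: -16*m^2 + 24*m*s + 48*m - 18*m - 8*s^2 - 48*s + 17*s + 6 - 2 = -16*m^2 + m*(24*s + 30) - 8*s^2 - 31*s + 4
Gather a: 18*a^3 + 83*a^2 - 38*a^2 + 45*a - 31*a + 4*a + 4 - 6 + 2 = 18*a^3 + 45*a^2 + 18*a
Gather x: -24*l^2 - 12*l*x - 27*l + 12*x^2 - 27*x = -24*l^2 - 27*l + 12*x^2 + x*(-12*l - 27)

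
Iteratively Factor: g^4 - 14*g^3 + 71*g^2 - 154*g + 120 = (g - 2)*(g^3 - 12*g^2 + 47*g - 60) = (g - 5)*(g - 2)*(g^2 - 7*g + 12) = (g - 5)*(g - 4)*(g - 2)*(g - 3)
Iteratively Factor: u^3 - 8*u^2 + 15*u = (u - 5)*(u^2 - 3*u) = u*(u - 5)*(u - 3)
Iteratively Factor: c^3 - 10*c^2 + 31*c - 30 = (c - 2)*(c^2 - 8*c + 15) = (c - 3)*(c - 2)*(c - 5)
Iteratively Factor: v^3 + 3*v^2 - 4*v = (v)*(v^2 + 3*v - 4) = v*(v - 1)*(v + 4)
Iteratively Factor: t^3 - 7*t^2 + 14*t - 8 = (t - 1)*(t^2 - 6*t + 8) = (t - 2)*(t - 1)*(t - 4)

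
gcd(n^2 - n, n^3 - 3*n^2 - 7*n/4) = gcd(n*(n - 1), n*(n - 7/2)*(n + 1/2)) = n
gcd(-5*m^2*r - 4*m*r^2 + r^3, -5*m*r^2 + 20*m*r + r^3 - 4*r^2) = -5*m*r + r^2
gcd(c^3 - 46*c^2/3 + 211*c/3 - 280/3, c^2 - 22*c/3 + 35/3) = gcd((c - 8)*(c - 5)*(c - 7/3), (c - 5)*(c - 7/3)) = c^2 - 22*c/3 + 35/3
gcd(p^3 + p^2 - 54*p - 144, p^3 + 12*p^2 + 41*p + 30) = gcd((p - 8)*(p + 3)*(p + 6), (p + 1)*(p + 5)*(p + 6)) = p + 6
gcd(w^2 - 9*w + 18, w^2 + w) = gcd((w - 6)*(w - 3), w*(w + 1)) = 1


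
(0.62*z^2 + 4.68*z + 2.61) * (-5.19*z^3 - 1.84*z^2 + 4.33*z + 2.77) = -3.2178*z^5 - 25.43*z^4 - 19.4725*z^3 + 17.1794*z^2 + 24.2649*z + 7.2297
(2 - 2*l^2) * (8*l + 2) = -16*l^3 - 4*l^2 + 16*l + 4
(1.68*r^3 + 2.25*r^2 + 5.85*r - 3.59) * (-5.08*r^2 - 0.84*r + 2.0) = -8.5344*r^5 - 12.8412*r^4 - 28.248*r^3 + 17.8232*r^2 + 14.7156*r - 7.18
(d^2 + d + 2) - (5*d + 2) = d^2 - 4*d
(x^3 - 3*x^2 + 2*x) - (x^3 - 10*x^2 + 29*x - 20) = 7*x^2 - 27*x + 20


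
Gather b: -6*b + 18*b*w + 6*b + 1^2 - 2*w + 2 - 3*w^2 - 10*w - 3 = 18*b*w - 3*w^2 - 12*w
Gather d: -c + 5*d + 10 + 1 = -c + 5*d + 11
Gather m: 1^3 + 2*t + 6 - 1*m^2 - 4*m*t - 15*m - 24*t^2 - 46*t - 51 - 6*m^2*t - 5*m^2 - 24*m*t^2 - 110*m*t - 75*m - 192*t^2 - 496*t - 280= m^2*(-6*t - 6) + m*(-24*t^2 - 114*t - 90) - 216*t^2 - 540*t - 324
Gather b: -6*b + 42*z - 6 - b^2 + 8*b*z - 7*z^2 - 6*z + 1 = -b^2 + b*(8*z - 6) - 7*z^2 + 36*z - 5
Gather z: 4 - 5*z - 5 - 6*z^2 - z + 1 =-6*z^2 - 6*z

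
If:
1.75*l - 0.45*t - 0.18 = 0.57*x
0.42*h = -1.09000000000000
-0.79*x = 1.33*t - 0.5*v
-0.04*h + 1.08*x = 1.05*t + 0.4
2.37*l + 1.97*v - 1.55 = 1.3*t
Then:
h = -2.60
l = 0.21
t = 0.03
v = 0.55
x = 0.30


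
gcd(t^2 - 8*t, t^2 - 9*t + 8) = t - 8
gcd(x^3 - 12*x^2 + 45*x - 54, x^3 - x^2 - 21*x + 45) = x^2 - 6*x + 9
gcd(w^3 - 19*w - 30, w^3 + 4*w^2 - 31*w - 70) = w^2 - 3*w - 10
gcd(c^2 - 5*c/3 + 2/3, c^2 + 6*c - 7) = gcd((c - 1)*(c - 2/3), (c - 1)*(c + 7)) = c - 1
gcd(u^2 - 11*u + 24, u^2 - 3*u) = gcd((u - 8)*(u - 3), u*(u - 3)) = u - 3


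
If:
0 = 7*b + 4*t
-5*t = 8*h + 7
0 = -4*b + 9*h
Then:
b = 252/187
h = 112/187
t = -441/187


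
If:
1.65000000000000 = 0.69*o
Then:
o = 2.39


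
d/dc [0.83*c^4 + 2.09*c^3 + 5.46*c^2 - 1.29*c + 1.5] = 3.32*c^3 + 6.27*c^2 + 10.92*c - 1.29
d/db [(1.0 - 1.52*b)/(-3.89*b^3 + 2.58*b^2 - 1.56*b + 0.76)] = (-11.8256*b^3 + 15.5916*b^2 - 5.16*b + 0.4048)/(15.1321*b^6 - 20.0724*b^5 + 18.7932*b^4 - 13.9624*b^3 + 6.3552*b^2 - 2.3712*b + 0.5776)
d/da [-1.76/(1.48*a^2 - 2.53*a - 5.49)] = (5.2096*a - 4.4528)/(-1.48*a^2 + 2.53*a + 5.49)^2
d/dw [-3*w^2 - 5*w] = -6*w - 5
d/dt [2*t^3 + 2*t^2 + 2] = 2*t*(3*t + 2)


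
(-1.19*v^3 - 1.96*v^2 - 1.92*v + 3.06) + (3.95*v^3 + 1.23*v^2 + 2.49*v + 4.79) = 2.76*v^3 - 0.73*v^2 + 0.57*v + 7.85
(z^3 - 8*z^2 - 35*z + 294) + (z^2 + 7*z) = z^3 - 7*z^2 - 28*z + 294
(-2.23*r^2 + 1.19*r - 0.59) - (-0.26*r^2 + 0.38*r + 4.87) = -1.97*r^2 + 0.81*r - 5.46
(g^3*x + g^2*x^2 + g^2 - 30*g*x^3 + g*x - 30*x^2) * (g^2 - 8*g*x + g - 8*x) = g^5*x - 7*g^4*x^2 + g^4*x + g^4 - 38*g^3*x^3 - 7*g^3*x^2 - 7*g^3*x + g^3 + 240*g^2*x^4 - 38*g^2*x^3 - 38*g^2*x^2 - 7*g^2*x + 240*g*x^4 + 240*g*x^3 - 38*g*x^2 + 240*x^3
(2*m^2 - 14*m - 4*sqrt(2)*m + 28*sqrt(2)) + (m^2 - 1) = 3*m^2 - 14*m - 4*sqrt(2)*m - 1 + 28*sqrt(2)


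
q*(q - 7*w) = q^2 - 7*q*w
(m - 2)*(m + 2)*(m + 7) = m^3 + 7*m^2 - 4*m - 28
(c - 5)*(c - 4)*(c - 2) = c^3 - 11*c^2 + 38*c - 40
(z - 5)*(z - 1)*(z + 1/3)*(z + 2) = z^4 - 11*z^3/3 - 25*z^2/3 + 23*z/3 + 10/3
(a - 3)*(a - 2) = a^2 - 5*a + 6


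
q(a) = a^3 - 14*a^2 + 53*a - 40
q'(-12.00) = 821.00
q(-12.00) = -4420.00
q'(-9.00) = 548.00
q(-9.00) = -2380.00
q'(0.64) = 36.31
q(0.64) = -11.55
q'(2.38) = 3.35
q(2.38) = 20.32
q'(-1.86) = 115.46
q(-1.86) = -193.45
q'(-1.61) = 105.86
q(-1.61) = -165.79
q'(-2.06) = 123.41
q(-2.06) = -217.33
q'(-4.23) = 225.12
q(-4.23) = -590.38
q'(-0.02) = 53.56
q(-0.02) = -41.07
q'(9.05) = 45.31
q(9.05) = 34.23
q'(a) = 3*a^2 - 28*a + 53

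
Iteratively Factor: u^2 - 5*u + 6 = (u - 3)*(u - 2)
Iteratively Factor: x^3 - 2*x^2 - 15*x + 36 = (x + 4)*(x^2 - 6*x + 9) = (x - 3)*(x + 4)*(x - 3)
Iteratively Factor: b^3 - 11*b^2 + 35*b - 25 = (b - 5)*(b^2 - 6*b + 5) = (b - 5)*(b - 1)*(b - 5)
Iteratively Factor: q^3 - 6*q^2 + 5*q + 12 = (q - 4)*(q^2 - 2*q - 3) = (q - 4)*(q + 1)*(q - 3)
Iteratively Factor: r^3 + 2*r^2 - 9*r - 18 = (r + 3)*(r^2 - r - 6) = (r + 2)*(r + 3)*(r - 3)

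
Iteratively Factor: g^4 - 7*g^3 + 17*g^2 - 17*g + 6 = (g - 1)*(g^3 - 6*g^2 + 11*g - 6) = (g - 1)^2*(g^2 - 5*g + 6) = (g - 3)*(g - 1)^2*(g - 2)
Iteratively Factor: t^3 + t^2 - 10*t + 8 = (t + 4)*(t^2 - 3*t + 2) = (t - 1)*(t + 4)*(t - 2)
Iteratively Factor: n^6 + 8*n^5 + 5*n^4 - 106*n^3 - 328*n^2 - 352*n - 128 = (n - 4)*(n^5 + 12*n^4 + 53*n^3 + 106*n^2 + 96*n + 32) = (n - 4)*(n + 1)*(n^4 + 11*n^3 + 42*n^2 + 64*n + 32) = (n - 4)*(n + 1)^2*(n^3 + 10*n^2 + 32*n + 32) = (n - 4)*(n + 1)^2*(n + 4)*(n^2 + 6*n + 8) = (n - 4)*(n + 1)^2*(n + 4)^2*(n + 2)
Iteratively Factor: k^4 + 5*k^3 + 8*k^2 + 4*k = (k + 1)*(k^3 + 4*k^2 + 4*k) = (k + 1)*(k + 2)*(k^2 + 2*k) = k*(k + 1)*(k + 2)*(k + 2)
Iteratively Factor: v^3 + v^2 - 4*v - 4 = (v + 2)*(v^2 - v - 2) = (v + 1)*(v + 2)*(v - 2)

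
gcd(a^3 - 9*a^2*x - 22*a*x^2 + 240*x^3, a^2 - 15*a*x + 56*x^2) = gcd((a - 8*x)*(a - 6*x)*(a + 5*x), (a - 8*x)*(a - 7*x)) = -a + 8*x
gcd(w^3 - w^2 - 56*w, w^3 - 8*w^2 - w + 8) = w - 8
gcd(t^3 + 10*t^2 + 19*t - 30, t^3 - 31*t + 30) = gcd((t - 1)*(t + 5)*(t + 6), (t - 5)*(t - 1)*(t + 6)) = t^2 + 5*t - 6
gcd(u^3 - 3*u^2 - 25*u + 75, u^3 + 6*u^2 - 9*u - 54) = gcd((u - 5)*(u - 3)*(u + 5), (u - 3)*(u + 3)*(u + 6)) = u - 3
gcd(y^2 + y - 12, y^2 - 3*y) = y - 3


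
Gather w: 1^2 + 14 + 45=60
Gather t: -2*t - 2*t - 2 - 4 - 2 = -4*t - 8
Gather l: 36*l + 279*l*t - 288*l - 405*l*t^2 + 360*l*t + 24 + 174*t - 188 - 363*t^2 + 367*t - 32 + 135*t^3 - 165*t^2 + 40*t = l*(-405*t^2 + 639*t - 252) + 135*t^3 - 528*t^2 + 581*t - 196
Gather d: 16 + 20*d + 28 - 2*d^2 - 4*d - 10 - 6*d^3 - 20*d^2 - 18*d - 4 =-6*d^3 - 22*d^2 - 2*d + 30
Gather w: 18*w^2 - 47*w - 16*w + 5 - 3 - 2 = 18*w^2 - 63*w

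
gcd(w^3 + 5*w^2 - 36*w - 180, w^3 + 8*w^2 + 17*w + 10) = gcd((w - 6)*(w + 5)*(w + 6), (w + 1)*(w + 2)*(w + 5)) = w + 5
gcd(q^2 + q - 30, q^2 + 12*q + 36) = q + 6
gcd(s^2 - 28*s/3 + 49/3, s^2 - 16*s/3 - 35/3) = s - 7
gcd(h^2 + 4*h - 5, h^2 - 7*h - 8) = 1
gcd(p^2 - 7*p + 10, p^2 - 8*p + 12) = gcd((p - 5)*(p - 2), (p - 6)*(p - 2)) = p - 2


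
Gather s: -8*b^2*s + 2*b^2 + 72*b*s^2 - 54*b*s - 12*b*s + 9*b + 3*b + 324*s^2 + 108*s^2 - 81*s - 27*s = 2*b^2 + 12*b + s^2*(72*b + 432) + s*(-8*b^2 - 66*b - 108)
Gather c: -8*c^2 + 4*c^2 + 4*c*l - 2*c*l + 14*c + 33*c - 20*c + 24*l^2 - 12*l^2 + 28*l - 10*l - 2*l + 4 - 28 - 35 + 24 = -4*c^2 + c*(2*l + 27) + 12*l^2 + 16*l - 35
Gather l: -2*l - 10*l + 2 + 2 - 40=-12*l - 36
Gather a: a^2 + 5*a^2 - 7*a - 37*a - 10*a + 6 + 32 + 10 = 6*a^2 - 54*a + 48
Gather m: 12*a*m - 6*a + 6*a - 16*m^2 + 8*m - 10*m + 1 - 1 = -16*m^2 + m*(12*a - 2)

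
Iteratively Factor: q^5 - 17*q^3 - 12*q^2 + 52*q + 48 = (q - 4)*(q^4 + 4*q^3 - q^2 - 16*q - 12) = (q - 4)*(q + 1)*(q^3 + 3*q^2 - 4*q - 12) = (q - 4)*(q - 2)*(q + 1)*(q^2 + 5*q + 6) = (q - 4)*(q - 2)*(q + 1)*(q + 2)*(q + 3)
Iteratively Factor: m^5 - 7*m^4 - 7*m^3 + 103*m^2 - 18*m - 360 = (m - 4)*(m^4 - 3*m^3 - 19*m^2 + 27*m + 90) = (m - 5)*(m - 4)*(m^3 + 2*m^2 - 9*m - 18) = (m - 5)*(m - 4)*(m + 2)*(m^2 - 9) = (m - 5)*(m - 4)*(m - 3)*(m + 2)*(m + 3)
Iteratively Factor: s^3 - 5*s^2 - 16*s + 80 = (s - 4)*(s^2 - s - 20) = (s - 4)*(s + 4)*(s - 5)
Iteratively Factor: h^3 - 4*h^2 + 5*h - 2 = (h - 2)*(h^2 - 2*h + 1) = (h - 2)*(h - 1)*(h - 1)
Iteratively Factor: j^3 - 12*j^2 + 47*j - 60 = (j - 5)*(j^2 - 7*j + 12) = (j - 5)*(j - 4)*(j - 3)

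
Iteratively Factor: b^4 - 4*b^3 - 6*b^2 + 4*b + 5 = (b - 1)*(b^3 - 3*b^2 - 9*b - 5) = (b - 1)*(b + 1)*(b^2 - 4*b - 5) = (b - 5)*(b - 1)*(b + 1)*(b + 1)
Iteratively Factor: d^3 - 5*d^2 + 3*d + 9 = (d + 1)*(d^2 - 6*d + 9) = (d - 3)*(d + 1)*(d - 3)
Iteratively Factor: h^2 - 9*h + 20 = (h - 5)*(h - 4)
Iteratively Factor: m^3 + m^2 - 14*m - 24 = (m + 3)*(m^2 - 2*m - 8) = (m + 2)*(m + 3)*(m - 4)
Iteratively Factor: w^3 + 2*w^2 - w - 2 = (w + 2)*(w^2 - 1) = (w - 1)*(w + 2)*(w + 1)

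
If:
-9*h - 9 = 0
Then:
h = -1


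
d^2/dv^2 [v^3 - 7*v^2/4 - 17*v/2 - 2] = 6*v - 7/2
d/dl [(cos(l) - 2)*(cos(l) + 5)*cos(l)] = (-3*cos(l)^2 - 6*cos(l) + 10)*sin(l)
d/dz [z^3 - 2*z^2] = z*(3*z - 4)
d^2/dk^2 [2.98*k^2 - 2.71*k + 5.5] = 5.96000000000000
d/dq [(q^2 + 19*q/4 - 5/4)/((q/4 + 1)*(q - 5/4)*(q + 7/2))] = 8*(-32*q^4 - 304*q^3 - 682*q^2 - 620*q - 2475)/(64*q^6 + 800*q^5 + 3092*q^4 + 1460*q^3 - 12631*q^2 - 10360*q + 19600)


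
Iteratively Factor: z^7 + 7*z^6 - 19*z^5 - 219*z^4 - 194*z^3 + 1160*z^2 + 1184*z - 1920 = (z - 2)*(z^6 + 9*z^5 - z^4 - 221*z^3 - 636*z^2 - 112*z + 960) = (z - 2)*(z + 4)*(z^5 + 5*z^4 - 21*z^3 - 137*z^2 - 88*z + 240) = (z - 2)*(z + 4)^2*(z^4 + z^3 - 25*z^2 - 37*z + 60) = (z - 2)*(z + 4)^3*(z^3 - 3*z^2 - 13*z + 15) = (z - 2)*(z - 1)*(z + 4)^3*(z^2 - 2*z - 15) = (z - 2)*(z - 1)*(z + 3)*(z + 4)^3*(z - 5)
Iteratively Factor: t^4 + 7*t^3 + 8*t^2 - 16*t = (t + 4)*(t^3 + 3*t^2 - 4*t) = t*(t + 4)*(t^2 + 3*t - 4) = t*(t + 4)^2*(t - 1)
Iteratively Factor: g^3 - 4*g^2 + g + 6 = (g - 3)*(g^2 - g - 2) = (g - 3)*(g - 2)*(g + 1)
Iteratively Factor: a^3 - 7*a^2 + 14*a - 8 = (a - 4)*(a^2 - 3*a + 2) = (a - 4)*(a - 1)*(a - 2)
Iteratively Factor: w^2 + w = (w + 1)*(w)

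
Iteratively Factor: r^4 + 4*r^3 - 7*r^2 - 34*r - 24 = (r + 4)*(r^3 - 7*r - 6) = (r + 2)*(r + 4)*(r^2 - 2*r - 3) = (r + 1)*(r + 2)*(r + 4)*(r - 3)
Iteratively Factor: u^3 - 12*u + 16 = (u - 2)*(u^2 + 2*u - 8) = (u - 2)^2*(u + 4)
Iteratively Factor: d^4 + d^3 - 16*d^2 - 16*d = (d + 4)*(d^3 - 3*d^2 - 4*d) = (d - 4)*(d + 4)*(d^2 + d) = d*(d - 4)*(d + 4)*(d + 1)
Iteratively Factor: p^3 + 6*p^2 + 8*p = (p + 2)*(p^2 + 4*p) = p*(p + 2)*(p + 4)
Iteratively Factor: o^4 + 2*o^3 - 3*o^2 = (o + 3)*(o^3 - o^2) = (o - 1)*(o + 3)*(o^2) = o*(o - 1)*(o + 3)*(o)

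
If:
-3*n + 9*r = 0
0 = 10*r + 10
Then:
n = -3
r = -1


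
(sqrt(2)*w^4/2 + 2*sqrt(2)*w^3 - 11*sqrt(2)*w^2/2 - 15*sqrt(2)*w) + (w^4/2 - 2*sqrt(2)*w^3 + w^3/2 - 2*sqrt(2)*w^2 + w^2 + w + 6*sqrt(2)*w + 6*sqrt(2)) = w^4/2 + sqrt(2)*w^4/2 + w^3/2 - 15*sqrt(2)*w^2/2 + w^2 - 9*sqrt(2)*w + w + 6*sqrt(2)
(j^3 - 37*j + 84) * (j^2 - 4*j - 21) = j^5 - 4*j^4 - 58*j^3 + 232*j^2 + 441*j - 1764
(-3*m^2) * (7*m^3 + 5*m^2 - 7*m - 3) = -21*m^5 - 15*m^4 + 21*m^3 + 9*m^2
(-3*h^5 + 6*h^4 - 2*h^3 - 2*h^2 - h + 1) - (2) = -3*h^5 + 6*h^4 - 2*h^3 - 2*h^2 - h - 1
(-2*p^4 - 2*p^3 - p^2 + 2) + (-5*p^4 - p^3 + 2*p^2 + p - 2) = -7*p^4 - 3*p^3 + p^2 + p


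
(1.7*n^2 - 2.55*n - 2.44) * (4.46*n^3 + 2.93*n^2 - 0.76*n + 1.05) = 7.582*n^5 - 6.392*n^4 - 19.6459*n^3 - 3.4262*n^2 - 0.8231*n - 2.562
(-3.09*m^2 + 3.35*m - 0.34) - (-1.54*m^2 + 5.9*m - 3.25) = -1.55*m^2 - 2.55*m + 2.91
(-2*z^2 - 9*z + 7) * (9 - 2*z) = 4*z^3 - 95*z + 63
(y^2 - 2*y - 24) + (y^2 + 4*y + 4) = 2*y^2 + 2*y - 20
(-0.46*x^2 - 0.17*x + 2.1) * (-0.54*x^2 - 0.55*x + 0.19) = 0.2484*x^4 + 0.3448*x^3 - 1.1279*x^2 - 1.1873*x + 0.399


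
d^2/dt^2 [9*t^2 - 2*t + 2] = 18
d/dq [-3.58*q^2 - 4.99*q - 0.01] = -7.16*q - 4.99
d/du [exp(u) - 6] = exp(u)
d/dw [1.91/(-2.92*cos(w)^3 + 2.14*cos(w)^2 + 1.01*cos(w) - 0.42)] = (-16.7316*cos(w)^2 + 8.1748*cos(w) + 1.9291)*sin(w)/(2.92*cos(w)^3 - 2.14*cos(w)^2 - 1.01*cos(w) + 0.42)^2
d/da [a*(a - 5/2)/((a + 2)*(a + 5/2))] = 2*(14*a^2 + 20*a - 25)/(4*a^4 + 36*a^3 + 121*a^2 + 180*a + 100)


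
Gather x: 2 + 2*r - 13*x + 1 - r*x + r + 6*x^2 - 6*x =3*r + 6*x^2 + x*(-r - 19) + 3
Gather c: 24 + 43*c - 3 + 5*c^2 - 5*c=5*c^2 + 38*c + 21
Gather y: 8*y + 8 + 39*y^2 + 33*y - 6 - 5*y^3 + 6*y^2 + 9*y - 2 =-5*y^3 + 45*y^2 + 50*y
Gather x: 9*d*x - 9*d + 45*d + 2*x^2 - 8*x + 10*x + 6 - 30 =36*d + 2*x^2 + x*(9*d + 2) - 24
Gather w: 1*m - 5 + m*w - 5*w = m + w*(m - 5) - 5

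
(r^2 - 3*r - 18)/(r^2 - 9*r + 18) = (r + 3)/(r - 3)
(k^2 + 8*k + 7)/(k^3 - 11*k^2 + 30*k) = (k^2 + 8*k + 7)/(k*(k^2 - 11*k + 30))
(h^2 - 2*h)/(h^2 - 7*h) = (h - 2)/(h - 7)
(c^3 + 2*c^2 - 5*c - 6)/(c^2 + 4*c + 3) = c - 2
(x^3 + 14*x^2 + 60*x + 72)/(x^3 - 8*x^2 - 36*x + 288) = (x^2 + 8*x + 12)/(x^2 - 14*x + 48)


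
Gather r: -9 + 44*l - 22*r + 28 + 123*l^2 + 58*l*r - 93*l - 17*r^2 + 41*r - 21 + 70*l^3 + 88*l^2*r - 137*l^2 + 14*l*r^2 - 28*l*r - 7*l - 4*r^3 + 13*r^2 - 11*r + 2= 70*l^3 - 14*l^2 - 56*l - 4*r^3 + r^2*(14*l - 4) + r*(88*l^2 + 30*l + 8)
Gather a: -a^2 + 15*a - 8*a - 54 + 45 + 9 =-a^2 + 7*a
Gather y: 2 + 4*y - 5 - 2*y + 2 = 2*y - 1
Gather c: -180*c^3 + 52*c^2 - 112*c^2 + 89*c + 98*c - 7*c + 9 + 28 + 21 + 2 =-180*c^3 - 60*c^2 + 180*c + 60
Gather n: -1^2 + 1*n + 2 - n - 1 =0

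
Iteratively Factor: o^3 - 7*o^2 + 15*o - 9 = (o - 1)*(o^2 - 6*o + 9) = (o - 3)*(o - 1)*(o - 3)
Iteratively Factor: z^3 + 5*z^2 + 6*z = (z + 2)*(z^2 + 3*z) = (z + 2)*(z + 3)*(z)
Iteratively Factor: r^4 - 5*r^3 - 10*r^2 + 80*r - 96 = (r - 3)*(r^3 - 2*r^2 - 16*r + 32) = (r - 3)*(r - 2)*(r^2 - 16) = (r - 3)*(r - 2)*(r + 4)*(r - 4)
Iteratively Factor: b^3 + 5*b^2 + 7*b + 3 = (b + 3)*(b^2 + 2*b + 1) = (b + 1)*(b + 3)*(b + 1)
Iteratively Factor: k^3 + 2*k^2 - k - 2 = (k - 1)*(k^2 + 3*k + 2) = (k - 1)*(k + 2)*(k + 1)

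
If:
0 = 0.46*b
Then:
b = 0.00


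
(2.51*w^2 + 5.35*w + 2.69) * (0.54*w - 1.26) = 1.3554*w^3 - 0.2736*w^2 - 5.2884*w - 3.3894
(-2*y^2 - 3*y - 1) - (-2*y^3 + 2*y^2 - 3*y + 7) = 2*y^3 - 4*y^2 - 8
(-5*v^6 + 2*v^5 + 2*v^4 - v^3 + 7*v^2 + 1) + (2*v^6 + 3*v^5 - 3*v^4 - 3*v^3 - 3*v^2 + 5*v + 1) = -3*v^6 + 5*v^5 - v^4 - 4*v^3 + 4*v^2 + 5*v + 2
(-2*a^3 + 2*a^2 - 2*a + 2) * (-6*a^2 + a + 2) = 12*a^5 - 14*a^4 + 10*a^3 - 10*a^2 - 2*a + 4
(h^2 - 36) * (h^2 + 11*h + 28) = h^4 + 11*h^3 - 8*h^2 - 396*h - 1008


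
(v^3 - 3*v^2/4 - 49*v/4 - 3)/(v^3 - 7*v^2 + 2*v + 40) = (4*v^2 + 13*v + 3)/(4*(v^2 - 3*v - 10))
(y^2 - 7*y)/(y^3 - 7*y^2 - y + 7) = y/(y^2 - 1)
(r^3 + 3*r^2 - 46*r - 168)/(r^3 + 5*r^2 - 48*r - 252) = (r + 4)/(r + 6)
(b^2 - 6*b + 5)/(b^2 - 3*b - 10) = (b - 1)/(b + 2)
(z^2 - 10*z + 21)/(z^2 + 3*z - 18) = (z - 7)/(z + 6)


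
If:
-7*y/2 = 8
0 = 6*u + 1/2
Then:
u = -1/12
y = -16/7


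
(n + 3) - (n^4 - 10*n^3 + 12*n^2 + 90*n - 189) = -n^4 + 10*n^3 - 12*n^2 - 89*n + 192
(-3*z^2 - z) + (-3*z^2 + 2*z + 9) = -6*z^2 + z + 9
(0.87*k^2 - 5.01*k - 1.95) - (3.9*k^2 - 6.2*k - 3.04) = -3.03*k^2 + 1.19*k + 1.09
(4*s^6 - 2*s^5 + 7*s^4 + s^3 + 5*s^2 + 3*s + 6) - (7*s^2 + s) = 4*s^6 - 2*s^5 + 7*s^4 + s^3 - 2*s^2 + 2*s + 6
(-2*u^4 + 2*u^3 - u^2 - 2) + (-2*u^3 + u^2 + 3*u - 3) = -2*u^4 + 3*u - 5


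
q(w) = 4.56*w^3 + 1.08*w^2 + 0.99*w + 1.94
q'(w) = 13.68*w^2 + 2.16*w + 0.99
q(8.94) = 3355.31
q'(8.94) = 1113.66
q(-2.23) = -45.47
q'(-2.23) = 64.20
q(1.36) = 16.75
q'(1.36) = 29.23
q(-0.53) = 1.04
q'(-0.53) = 3.69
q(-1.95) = -29.70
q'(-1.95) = 48.80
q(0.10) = 2.05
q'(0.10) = 1.34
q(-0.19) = 1.76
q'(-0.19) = 1.07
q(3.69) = 249.41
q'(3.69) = 195.23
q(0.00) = 1.94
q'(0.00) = 0.99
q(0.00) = 1.94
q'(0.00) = 0.99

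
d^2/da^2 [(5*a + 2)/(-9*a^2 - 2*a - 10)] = 2*(-4*(5*a + 2)*(9*a + 1)^2 + (135*a + 28)*(9*a^2 + 2*a + 10))/(9*a^2 + 2*a + 10)^3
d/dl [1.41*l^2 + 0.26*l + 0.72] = 2.82*l + 0.26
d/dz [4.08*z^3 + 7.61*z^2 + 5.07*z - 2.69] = 12.24*z^2 + 15.22*z + 5.07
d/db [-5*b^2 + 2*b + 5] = 2 - 10*b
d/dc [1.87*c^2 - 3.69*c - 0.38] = 3.74*c - 3.69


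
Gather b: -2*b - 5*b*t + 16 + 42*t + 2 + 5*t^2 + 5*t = b*(-5*t - 2) + 5*t^2 + 47*t + 18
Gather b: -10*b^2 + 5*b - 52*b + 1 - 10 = -10*b^2 - 47*b - 9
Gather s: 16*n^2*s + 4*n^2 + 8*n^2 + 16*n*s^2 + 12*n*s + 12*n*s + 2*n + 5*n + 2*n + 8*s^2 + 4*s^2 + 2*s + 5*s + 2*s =12*n^2 + 9*n + s^2*(16*n + 12) + s*(16*n^2 + 24*n + 9)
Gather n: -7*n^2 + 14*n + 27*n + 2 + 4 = -7*n^2 + 41*n + 6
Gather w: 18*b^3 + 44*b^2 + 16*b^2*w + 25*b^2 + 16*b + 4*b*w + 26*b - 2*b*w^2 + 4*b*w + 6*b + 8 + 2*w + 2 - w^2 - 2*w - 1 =18*b^3 + 69*b^2 + 48*b + w^2*(-2*b - 1) + w*(16*b^2 + 8*b) + 9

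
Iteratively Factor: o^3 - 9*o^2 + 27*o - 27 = (o - 3)*(o^2 - 6*o + 9) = (o - 3)^2*(o - 3)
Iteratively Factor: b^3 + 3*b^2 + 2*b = (b + 2)*(b^2 + b) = b*(b + 2)*(b + 1)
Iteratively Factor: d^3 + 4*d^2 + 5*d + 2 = (d + 1)*(d^2 + 3*d + 2) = (d + 1)^2*(d + 2)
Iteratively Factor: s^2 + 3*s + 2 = (s + 2)*(s + 1)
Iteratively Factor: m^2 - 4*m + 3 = (m - 1)*(m - 3)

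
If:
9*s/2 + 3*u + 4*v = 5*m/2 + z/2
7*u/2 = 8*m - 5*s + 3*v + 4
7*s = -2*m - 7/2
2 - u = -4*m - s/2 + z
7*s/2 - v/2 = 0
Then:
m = -1183/576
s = 25/288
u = -265/84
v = 175/288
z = -4055/1344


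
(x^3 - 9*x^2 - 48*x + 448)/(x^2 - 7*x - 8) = (x^2 - x - 56)/(x + 1)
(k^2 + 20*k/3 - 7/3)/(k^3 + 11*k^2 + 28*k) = (k - 1/3)/(k*(k + 4))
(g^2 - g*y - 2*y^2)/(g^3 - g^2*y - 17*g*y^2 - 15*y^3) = (-g + 2*y)/(-g^2 + 2*g*y + 15*y^2)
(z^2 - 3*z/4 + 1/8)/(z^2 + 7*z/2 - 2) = (z - 1/4)/(z + 4)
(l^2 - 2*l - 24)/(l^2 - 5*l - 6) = (l + 4)/(l + 1)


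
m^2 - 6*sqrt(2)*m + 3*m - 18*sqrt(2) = (m + 3)*(m - 6*sqrt(2))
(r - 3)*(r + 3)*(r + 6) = r^3 + 6*r^2 - 9*r - 54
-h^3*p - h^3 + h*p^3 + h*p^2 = (-h + p)*(h + p)*(h*p + h)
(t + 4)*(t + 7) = t^2 + 11*t + 28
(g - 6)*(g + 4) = g^2 - 2*g - 24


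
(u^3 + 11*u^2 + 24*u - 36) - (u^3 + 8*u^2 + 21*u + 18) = 3*u^2 + 3*u - 54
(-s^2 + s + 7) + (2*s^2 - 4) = s^2 + s + 3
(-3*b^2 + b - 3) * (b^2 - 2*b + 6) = -3*b^4 + 7*b^3 - 23*b^2 + 12*b - 18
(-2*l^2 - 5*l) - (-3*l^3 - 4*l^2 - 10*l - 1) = 3*l^3 + 2*l^2 + 5*l + 1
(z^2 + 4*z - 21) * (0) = 0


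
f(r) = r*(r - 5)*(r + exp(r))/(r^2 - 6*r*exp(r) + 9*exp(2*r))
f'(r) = r*(r - 5)*(r + exp(r))*(6*r*exp(r) - 2*r - 18*exp(2*r) + 6*exp(r))/(r^2 - 6*r*exp(r) + 9*exp(2*r))^2 + r*(r - 5)*(exp(r) + 1)/(r^2 - 6*r*exp(r) + 9*exp(2*r)) + r*(r + exp(r))/(r^2 - 6*r*exp(r) + 9*exp(2*r)) + (r - 5)*(r + exp(r))/(r^2 - 6*r*exp(r) + 9*exp(2*r))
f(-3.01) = -7.16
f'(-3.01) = 1.95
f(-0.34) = 0.11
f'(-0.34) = 0.06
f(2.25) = -0.11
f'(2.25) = 0.12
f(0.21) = -0.12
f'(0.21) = -0.54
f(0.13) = -0.07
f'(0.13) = -0.57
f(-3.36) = -7.78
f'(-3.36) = 1.64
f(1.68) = -0.19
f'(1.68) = 0.17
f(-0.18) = 0.08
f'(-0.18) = -0.34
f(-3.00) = -7.14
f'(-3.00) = 1.96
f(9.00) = 0.00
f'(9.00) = 0.00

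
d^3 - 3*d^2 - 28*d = d*(d - 7)*(d + 4)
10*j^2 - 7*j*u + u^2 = (-5*j + u)*(-2*j + u)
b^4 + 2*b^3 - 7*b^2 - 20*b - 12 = (b - 3)*(b + 1)*(b + 2)^2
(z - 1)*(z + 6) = z^2 + 5*z - 6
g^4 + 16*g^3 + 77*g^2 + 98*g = g*(g + 2)*(g + 7)^2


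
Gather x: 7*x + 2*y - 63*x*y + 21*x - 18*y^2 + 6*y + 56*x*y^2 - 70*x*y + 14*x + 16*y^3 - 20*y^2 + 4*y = x*(56*y^2 - 133*y + 42) + 16*y^3 - 38*y^2 + 12*y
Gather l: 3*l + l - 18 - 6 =4*l - 24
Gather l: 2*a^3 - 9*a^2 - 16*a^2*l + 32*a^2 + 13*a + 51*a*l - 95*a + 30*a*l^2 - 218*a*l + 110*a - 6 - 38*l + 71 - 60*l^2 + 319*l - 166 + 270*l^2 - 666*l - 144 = 2*a^3 + 23*a^2 + 28*a + l^2*(30*a + 210) + l*(-16*a^2 - 167*a - 385) - 245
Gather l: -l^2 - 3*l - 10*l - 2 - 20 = -l^2 - 13*l - 22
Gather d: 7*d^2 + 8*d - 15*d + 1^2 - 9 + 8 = 7*d^2 - 7*d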